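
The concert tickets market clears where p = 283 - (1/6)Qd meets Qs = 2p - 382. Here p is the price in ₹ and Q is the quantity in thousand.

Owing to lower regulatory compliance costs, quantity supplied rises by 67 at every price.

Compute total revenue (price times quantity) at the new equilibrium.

Original equilibrium: 1698 - 6p = 2p - 382 gives 2080 = 8p, so p = 260 and Q = 138.
With the change applied: demand Qd = 1698 - 6p, supply Qs = 2p - 315.
Equate the new curves: 1698 - 6p = 2p - 315, giving 2013 = 8p, p = 251.625, Q = 188.25.
New expenditure = 251.625 × 188.25 = 47368.40625.

47368.40625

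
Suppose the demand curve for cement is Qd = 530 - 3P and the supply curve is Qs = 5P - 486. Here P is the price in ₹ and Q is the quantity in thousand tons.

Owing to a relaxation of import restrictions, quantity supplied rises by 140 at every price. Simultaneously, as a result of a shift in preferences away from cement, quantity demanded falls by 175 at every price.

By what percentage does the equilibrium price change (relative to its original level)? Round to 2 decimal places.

Original equilibrium: 530 - 3P = 5P - 486 gives 1016 = 8P, so P = 127 and Q = 149.
With the change applied: demand Qd = 355 - 3P, supply Qs = 5P - 346.
New equilibrium: 355 - 3P = 5P - 346 ⇒ 701 = 8P ⇒ P = 87.625, Q = 92.125.
%ΔP = (87.625 − 127) / 127 × 100 = -31.00%.

-31.00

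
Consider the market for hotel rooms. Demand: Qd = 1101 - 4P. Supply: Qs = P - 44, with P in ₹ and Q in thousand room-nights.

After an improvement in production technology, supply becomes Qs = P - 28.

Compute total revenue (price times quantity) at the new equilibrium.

44663.24

Before the shock: 1101 - 4P = P - 44 ⇒ 1145 = 5P ⇒ P = 229, Q = 185.
After the shift, demand is Qd = 1101 - 4P and supply is Qs = P - 28.
Clearing the new market: 1101 - 4P = P - 28, so P = 225.8 and Q = 197.8.
New expenditure = 225.8 × 197.8 = 44663.24.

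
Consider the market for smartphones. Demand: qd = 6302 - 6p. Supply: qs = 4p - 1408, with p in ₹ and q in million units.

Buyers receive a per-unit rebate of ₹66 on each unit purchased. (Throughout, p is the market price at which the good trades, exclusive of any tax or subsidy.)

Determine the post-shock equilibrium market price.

810.6

Before the shock: 6302 - 6p = 4p - 1408 ⇒ 7710 = 10p ⇒ p = 771, q = 1676.
Since buyers' out-of-pocket price is the market price minus the rebate, the effective demand curve becomes qd = 6698 - 6p.
Setting them equal: 6698 - 6p = 4p - 1408 → 8106 = 10p, so p = 810.6 and q = 1834.4.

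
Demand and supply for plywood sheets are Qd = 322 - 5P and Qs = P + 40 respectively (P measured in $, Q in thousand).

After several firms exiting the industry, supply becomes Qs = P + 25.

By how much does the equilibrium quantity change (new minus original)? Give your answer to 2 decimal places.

Initially, 322 - 5P = P + 40, so 282 = 6P and P = 47, Q = 87.
The shock moves the curves to Qd = 322 - 5P and Qs = P + 25.
Clearing the new market: 322 - 5P = P + 25, so P = 49.5 and Q = 74.5.
ΔQ = 74.5 − 87 = -12.50.

-12.50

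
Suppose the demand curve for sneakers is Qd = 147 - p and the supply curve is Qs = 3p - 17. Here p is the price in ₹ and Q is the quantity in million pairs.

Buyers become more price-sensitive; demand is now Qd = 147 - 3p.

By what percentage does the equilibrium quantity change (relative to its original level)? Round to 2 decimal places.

Before the shock: 147 - p = 3p - 17 ⇒ 164 = 4p ⇒ p = 41, Q = 106.
The shock moves the curves to Qd = 147 - 3p and Qs = 3p - 17.
New equilibrium: 147 - 3p = 3p - 17 ⇒ 164 = 6p ⇒ p = 82/3 ≈ 27.3333, Q = 65.
%ΔQ = (65 − 106) / 106 × 100 = -38.68%.

-38.68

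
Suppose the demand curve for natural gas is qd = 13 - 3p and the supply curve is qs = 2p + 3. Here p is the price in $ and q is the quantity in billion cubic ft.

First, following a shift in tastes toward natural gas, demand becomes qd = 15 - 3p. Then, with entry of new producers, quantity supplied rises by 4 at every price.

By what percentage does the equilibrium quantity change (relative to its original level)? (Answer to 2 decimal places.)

Solve the original market: 13 - 3p = 2p + 3, hence p = 2 and q = 7.
After the shift, demand is qd = 15 - 3p and supply is qs = 2p + 7.
Equate the new curves: 15 - 3p = 2p + 7, giving 8 = 5p, p = 1.6, q = 10.2.
%Δq = (10.2 − 7) / 7 × 100 = +45.71%.

+45.71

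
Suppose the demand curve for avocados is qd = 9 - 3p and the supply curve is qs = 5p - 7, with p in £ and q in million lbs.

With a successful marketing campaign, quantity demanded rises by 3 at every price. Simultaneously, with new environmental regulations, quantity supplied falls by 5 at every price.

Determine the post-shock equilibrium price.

3

Original equilibrium: 9 - 3p = 5p - 7 gives 16 = 8p, so p = 2 and q = 3.
The new curves are qd = 12 - 3p (demand) and qs = 5p - 12 (supply).
New equilibrium: 12 - 3p = 5p - 12 ⇒ 24 = 8p ⇒ p = 3, q = 3.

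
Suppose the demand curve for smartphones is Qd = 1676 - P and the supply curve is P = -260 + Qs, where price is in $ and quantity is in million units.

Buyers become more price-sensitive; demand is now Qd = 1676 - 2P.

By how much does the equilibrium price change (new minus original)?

Solve the original market: 1676 - P = P + 260, hence P = 708 and Q = 968.
The new curves are Qd = 1676 - 2P (demand) and Qs = P + 260 (supply).
New equilibrium: 1676 - 2P = P + 260 ⇒ 1416 = 3P ⇒ P = 472, Q = 732.
ΔP = 472 − 708 = -236.

-236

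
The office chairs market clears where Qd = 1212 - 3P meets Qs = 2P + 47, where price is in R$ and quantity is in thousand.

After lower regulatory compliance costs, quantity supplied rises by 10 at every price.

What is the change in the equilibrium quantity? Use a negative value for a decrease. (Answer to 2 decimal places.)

+6.00

Initially, 1212 - 3P = 2P + 47, so 1165 = 5P and P = 233, Q = 513.
The shock moves the curves to Qd = 1212 - 3P and Qs = 2P + 57.
New equilibrium: 1212 - 3P = 2P + 57 ⇒ 1155 = 5P ⇒ P = 231, Q = 519.
ΔQ = 519 − 513 = +6.00.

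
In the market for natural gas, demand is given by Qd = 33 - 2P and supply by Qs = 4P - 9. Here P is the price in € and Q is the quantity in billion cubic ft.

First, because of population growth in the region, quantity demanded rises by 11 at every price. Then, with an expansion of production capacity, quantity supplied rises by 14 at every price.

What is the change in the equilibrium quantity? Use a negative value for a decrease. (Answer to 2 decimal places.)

Solve the original market: 33 - 2P = 4P - 9, hence P = 7 and Q = 19.
With the change applied: demand Qd = 44 - 2P, supply Qs = 4P + 5.
Setting them equal: 44 - 2P = 4P + 5 → 39 = 6P, so P = 6.5 and Q = 31.
ΔQ = 31 − 19 = +12.00.

+12.00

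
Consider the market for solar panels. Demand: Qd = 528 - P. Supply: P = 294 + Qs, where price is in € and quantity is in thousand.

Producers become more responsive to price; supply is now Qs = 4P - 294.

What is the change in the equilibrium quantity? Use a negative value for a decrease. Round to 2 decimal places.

Initially, 528 - P = P - 294, so 822 = 2P and P = 411, Q = 117.
The shock moves the curves to Qd = 528 - P and Qs = 4P - 294.
Equate the new curves: 528 - P = 4P - 294, giving 822 = 5P, P = 164.4, Q = 363.6.
ΔQ = 363.6 − 117 = +246.60.

+246.60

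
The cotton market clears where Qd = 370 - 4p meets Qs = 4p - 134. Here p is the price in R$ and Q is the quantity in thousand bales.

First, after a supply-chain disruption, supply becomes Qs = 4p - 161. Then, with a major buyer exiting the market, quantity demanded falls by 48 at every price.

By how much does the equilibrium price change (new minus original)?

Original equilibrium: 370 - 4p = 4p - 134 gives 504 = 8p, so p = 63 and Q = 118.
With the change applied: demand Qd = 322 - 4p, supply Qs = 4p - 161.
Equate the new curves: 322 - 4p = 4p - 161, giving 483 = 8p, p = 60.375, Q = 80.5.
Δp = 60.375 − 63 = -2.625.

-2.625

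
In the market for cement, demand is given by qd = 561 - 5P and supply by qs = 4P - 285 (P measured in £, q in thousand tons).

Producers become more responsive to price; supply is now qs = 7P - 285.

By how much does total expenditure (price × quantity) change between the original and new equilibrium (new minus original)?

+6145.25

Initially, 561 - 5P = 4P - 285, so 846 = 9P and P = 94, q = 91.
The new curves are qd = 561 - 5P (demand) and qs = 7P - 285 (supply).
Equate the new curves: 561 - 5P = 7P - 285, giving 846 = 12P, P = 70.5, q = 208.5.
Expenditure moves from 94×91 = 8554 to 70.5×208.5 = 14699.25; change = +6145.25.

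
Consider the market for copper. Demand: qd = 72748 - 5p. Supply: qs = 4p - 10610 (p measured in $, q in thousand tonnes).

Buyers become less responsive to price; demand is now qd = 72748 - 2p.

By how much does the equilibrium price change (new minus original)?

+4631

Solve the original market: 72748 - 5p = 4p - 10610, hence p = 9262 and q = 26438.
The new curves are qd = 72748 - 2p (demand) and qs = 4p - 10610 (supply).
New equilibrium: 72748 - 2p = 4p - 10610 ⇒ 83358 = 6p ⇒ p = 13893, q = 44962.
Δp = 13893 − 9262 = +4631.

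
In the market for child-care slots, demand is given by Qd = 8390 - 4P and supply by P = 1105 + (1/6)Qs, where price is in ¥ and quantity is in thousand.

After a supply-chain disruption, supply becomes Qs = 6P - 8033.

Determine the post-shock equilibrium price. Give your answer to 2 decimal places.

Initially, 8390 - 4P = 6P - 6630, so 15020 = 10P and P = 1502, Q = 2382.
With the change applied: demand Qd = 8390 - 4P, supply Qs = 6P - 8033.
Equate the new curves: 8390 - 4P = 6P - 8033, giving 16423 = 10P, P = 1642.3, Q = 1820.8.

1642.30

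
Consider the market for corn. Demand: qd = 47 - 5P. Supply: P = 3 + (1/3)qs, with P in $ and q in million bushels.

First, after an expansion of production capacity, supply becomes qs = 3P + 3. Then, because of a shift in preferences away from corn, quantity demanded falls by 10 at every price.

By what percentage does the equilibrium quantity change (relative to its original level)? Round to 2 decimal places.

Solve the original market: 47 - 5P = 3P - 9, hence P = 7 and q = 12.
The shock moves the curves to qd = 37 - 5P and qs = 3P + 3.
Setting them equal: 37 - 5P = 3P + 3 → 34 = 8P, so P = 4.25 and q = 15.75.
%Δq = (15.75 − 12) / 12 × 100 = +31.25%.

+31.25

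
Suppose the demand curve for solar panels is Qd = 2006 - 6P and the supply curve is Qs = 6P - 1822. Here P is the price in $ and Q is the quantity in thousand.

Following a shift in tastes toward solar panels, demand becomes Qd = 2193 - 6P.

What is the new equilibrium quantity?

185.5

Initially, 2006 - 6P = 6P - 1822, so 3828 = 12P and P = 319, Q = 92.
After the shift, demand is Qd = 2193 - 6P and supply is Qs = 6P - 1822.
Equate the new curves: 2193 - 6P = 6P - 1822, giving 4015 = 12P, P = 4015/12 ≈ 334.5833, Q = 185.5.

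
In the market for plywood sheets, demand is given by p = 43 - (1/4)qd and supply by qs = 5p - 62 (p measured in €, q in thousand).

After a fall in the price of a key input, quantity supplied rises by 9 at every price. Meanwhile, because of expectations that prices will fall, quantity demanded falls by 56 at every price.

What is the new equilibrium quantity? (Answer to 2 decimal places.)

Solve the original market: 172 - 4p = 5p - 62, hence p = 26 and q = 68.
The shock moves the curves to qd = 116 - 4p and qs = 5p - 53.
Setting them equal: 116 - 4p = 5p - 53 → 169 = 9p, so p = 169/9 ≈ 18.7778 and q = 368/9 ≈ 40.8889.

40.89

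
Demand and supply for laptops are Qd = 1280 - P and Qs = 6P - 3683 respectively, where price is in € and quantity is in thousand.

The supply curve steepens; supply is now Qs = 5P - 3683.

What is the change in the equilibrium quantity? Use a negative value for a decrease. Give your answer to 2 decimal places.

-118.17

Solve the original market: 1280 - P = 6P - 3683, hence P = 709 and Q = 571.
The new curves are Qd = 1280 - P (demand) and Qs = 5P - 3683 (supply).
Setting them equal: 1280 - P = 5P - 3683 → 4963 = 6P, so P = 4963/6 ≈ 827.1667 and Q = 2717/6 ≈ 452.8333.
ΔQ = 452.8333 − 571 = -118.17.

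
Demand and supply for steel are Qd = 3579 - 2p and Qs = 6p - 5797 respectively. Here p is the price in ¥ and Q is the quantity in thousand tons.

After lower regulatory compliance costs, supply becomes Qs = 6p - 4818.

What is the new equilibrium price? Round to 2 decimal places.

1049.63

Initially, 3579 - 2p = 6p - 5797, so 9376 = 8p and p = 1172, Q = 1235.
With the change applied: demand Qd = 3579 - 2p, supply Qs = 6p - 4818.
Clearing the new market: 3579 - 2p = 6p - 4818, so p = 1049.625 and Q = 1479.75.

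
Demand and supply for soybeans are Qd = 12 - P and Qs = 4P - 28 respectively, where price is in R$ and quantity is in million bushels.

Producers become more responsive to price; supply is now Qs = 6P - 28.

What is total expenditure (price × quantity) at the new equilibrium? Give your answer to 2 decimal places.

Solve the original market: 12 - P = 4P - 28, hence P = 8 and Q = 4.
The shock moves the curves to Qd = 12 - P and Qs = 6P - 28.
Clearing the new market: 12 - P = 6P - 28, so P = 40/7 ≈ 5.7143 and Q = 44/7 ≈ 6.2857.
New expenditure = 5.7143 × 6.2857 = 35.92.

35.92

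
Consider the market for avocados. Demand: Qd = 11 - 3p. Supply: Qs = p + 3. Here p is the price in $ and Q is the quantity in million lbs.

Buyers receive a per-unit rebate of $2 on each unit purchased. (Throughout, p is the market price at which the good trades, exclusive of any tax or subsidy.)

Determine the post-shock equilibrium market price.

3.5

Original equilibrium: 11 - 3p = p + 3 gives 8 = 4p, so p = 2 and Q = 5.
Since buyers' out-of-pocket price is the market price minus the rebate, the effective demand curve becomes Qd = 17 - 3p.
New equilibrium: 17 - 3p = p + 3 ⇒ 14 = 4p ⇒ p = 3.5, Q = 6.5.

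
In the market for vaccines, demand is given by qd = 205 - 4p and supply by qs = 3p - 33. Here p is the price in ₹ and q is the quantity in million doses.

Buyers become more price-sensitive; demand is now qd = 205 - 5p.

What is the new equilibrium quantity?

56.25

Original equilibrium: 205 - 4p = 3p - 33 gives 238 = 7p, so p = 34 and q = 69.
After the shift, demand is qd = 205 - 5p and supply is qs = 3p - 33.
New equilibrium: 205 - 5p = 3p - 33 ⇒ 238 = 8p ⇒ p = 29.75, q = 56.25.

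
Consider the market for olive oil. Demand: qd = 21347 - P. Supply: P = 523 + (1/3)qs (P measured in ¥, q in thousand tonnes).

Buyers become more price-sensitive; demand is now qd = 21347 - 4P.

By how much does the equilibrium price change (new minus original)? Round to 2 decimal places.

-2455.29

Original equilibrium: 21347 - P = 3P - 1569 gives 22916 = 4P, so P = 5729 and q = 15618.
The shock moves the curves to qd = 21347 - 4P and qs = 3P - 1569.
Equate the new curves: 21347 - 4P = 3P - 1569, giving 22916 = 7P, P = 22916/7 ≈ 3273.7143, q = 57765/7 ≈ 8252.1429.
ΔP = 3273.7143 − 5729 = -2455.29.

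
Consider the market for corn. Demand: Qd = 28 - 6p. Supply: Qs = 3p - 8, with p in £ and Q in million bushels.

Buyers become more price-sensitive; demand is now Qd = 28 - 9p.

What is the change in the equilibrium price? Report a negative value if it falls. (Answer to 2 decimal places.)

Initially, 28 - 6p = 3p - 8, so 36 = 9p and p = 4, Q = 4.
After the shift, demand is Qd = 28 - 9p and supply is Qs = 3p - 8.
Equate the new curves: 28 - 9p = 3p - 8, giving 36 = 12p, p = 3, Q = 1.
Δp = 3 − 4 = -1.00.

-1.00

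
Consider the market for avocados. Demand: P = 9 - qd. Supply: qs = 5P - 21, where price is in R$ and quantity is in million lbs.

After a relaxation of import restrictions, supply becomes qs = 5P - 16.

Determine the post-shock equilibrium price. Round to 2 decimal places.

4.17

Original equilibrium: 9 - P = 5P - 21 gives 30 = 6P, so P = 5 and q = 4.
With the change applied: demand qd = 9 - P, supply qs = 5P - 16.
Clearing the new market: 9 - P = 5P - 16, so P = 25/6 ≈ 4.1667 and q = 29/6 ≈ 4.8333.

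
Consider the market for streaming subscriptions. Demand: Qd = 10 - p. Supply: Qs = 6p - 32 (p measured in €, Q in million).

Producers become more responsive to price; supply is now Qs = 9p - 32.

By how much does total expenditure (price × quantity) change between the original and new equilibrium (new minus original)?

Before the shock: 10 - p = 6p - 32 ⇒ 42 = 7p ⇒ p = 6, Q = 4.
The shock moves the curves to Qd = 10 - p and Qs = 9p - 32.
Setting them equal: 10 - p = 9p - 32 → 42 = 10p, so p = 4.2 and Q = 5.8.
Expenditure moves from 6×4 = 24 to 4.2×5.8 = 24.36; change = +0.36.

+0.36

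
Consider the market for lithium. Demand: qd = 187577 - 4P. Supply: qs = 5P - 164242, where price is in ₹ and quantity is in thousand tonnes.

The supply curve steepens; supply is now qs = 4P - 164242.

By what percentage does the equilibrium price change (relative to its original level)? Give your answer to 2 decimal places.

+12.50

Before the shock: 187577 - 4P = 5P - 164242 ⇒ 351819 = 9P ⇒ P = 39091, q = 31213.
The shock moves the curves to qd = 187577 - 4P and qs = 4P - 164242.
New equilibrium: 187577 - 4P = 4P - 164242 ⇒ 351819 = 8P ⇒ P = 43977.375, q = 11667.5.
%ΔP = (43977.375 − 39091) / 39091 × 100 = +12.50%.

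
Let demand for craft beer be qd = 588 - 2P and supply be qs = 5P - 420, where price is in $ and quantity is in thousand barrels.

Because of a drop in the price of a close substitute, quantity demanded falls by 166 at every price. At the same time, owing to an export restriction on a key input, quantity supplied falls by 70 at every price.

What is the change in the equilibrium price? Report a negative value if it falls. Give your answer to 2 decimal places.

Solve the original market: 588 - 2P = 5P - 420, hence P = 144 and q = 300.
The shock moves the curves to qd = 422 - 2P and qs = 5P - 490.
Setting them equal: 422 - 2P = 5P - 490 → 912 = 7P, so P = 912/7 ≈ 130.2857 and q = 1130/7 ≈ 161.4286.
ΔP = 130.2857 − 144 = -13.71.

-13.71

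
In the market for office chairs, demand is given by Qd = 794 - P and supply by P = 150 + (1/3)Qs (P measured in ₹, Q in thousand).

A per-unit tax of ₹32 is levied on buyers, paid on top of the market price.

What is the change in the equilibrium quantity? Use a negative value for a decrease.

-24

Before the shock: 794 - P = 3P - 450 ⇒ 1244 = 4P ⇒ P = 311, Q = 483.
Since buyers pay the price plus the tax, the effective demand curve becomes Qd = 762 - P.
New equilibrium: 762 - P = 3P - 450 ⇒ 1212 = 4P ⇒ P = 303, Q = 459.
ΔQ = 459 − 483 = -24.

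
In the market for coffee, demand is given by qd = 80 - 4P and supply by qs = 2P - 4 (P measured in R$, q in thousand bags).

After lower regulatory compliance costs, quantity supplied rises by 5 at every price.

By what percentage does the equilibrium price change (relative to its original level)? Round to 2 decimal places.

Original equilibrium: 80 - 4P = 2P - 4 gives 84 = 6P, so P = 14 and q = 24.
The shock moves the curves to qd = 80 - 4P and qs = 2P + 1.
Setting them equal: 80 - 4P = 2P + 1 → 79 = 6P, so P = 79/6 ≈ 13.1667 and q = 82/3 ≈ 27.3333.
%ΔP = (13.1667 − 14) / 14 × 100 = -5.95%.

-5.95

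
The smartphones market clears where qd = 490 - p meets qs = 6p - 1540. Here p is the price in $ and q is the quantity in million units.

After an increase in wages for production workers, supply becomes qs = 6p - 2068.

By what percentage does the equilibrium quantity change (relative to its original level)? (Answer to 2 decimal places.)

-37.71

Solve the original market: 490 - p = 6p - 1540, hence p = 290 and q = 200.
The new curves are qd = 490 - p (demand) and qs = 6p - 2068 (supply).
Clearing the new market: 490 - p = 6p - 2068, so p = 2558/7 ≈ 365.4286 and q = 872/7 ≈ 124.5714.
%Δq = (124.5714 − 200) / 200 × 100 = -37.71%.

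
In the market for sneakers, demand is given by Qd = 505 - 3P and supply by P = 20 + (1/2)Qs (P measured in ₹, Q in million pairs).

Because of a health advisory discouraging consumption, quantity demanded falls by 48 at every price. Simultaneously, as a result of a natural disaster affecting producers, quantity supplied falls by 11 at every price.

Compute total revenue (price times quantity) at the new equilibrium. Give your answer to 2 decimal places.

15463.52

Initially, 505 - 3P = 2P - 40, so 545 = 5P and P = 109, Q = 178.
With the change applied: demand Qd = 457 - 3P, supply Qs = 2P - 51.
New equilibrium: 457 - 3P = 2P - 51 ⇒ 508 = 5P ⇒ P = 101.6, Q = 152.2.
New expenditure = 101.6 × 152.2 = 15463.52.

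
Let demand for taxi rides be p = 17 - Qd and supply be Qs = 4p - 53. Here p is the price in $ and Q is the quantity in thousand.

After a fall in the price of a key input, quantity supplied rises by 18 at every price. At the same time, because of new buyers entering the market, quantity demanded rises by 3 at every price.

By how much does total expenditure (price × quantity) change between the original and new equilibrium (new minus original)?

+57

Initially, 17 - p = 4p - 53, so 70 = 5p and p = 14, Q = 3.
The shock moves the curves to Qd = 20 - p and Qs = 4p - 35.
New equilibrium: 20 - p = 4p - 35 ⇒ 55 = 5p ⇒ p = 11, Q = 9.
Expenditure moves from 14×3 = 42 to 11×9 = 99; change = +57.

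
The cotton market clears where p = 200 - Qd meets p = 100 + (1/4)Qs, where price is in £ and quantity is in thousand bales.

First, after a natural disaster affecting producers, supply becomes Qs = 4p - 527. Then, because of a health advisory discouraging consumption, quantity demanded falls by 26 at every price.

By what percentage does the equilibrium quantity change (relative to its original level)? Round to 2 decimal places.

-57.75

Initially, 200 - p = 4p - 400, so 600 = 5p and p = 120, Q = 80.
After the shift, demand is Qd = 174 - p and supply is Qs = 4p - 527.
Setting them equal: 174 - p = 4p - 527 → 701 = 5p, so p = 140.2 and Q = 33.8.
%ΔQ = (33.8 − 80) / 80 × 100 = -57.75%.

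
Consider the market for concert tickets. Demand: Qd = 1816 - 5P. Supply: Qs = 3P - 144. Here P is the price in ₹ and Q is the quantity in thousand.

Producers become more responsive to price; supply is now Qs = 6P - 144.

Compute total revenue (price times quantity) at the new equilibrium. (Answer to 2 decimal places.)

Before the shock: 1816 - 5P = 3P - 144 ⇒ 1960 = 8P ⇒ P = 245, Q = 591.
After the shift, demand is Qd = 1816 - 5P and supply is Qs = 6P - 144.
New equilibrium: 1816 - 5P = 6P - 144 ⇒ 1960 = 11P ⇒ P = 1960/11 ≈ 178.1818, Q = 10176/11 ≈ 925.0909.
New expenditure = 178.1818 × 925.0909 = 164834.38.

164834.38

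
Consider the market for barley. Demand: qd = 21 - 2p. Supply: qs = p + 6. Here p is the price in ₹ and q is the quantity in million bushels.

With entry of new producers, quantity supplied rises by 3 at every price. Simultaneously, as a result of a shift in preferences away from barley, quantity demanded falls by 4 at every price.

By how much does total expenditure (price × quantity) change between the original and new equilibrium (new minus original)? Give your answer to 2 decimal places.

Before the shock: 21 - 2p = p + 6 ⇒ 15 = 3p ⇒ p = 5, q = 11.
With the change applied: demand qd = 17 - 2p, supply qs = p + 9.
Setting them equal: 17 - 2p = p + 9 → 8 = 3p, so p = 8/3 ≈ 2.6667 and q = 35/3 ≈ 11.6667.
Expenditure moves from 5×11 = 55 to 2.6667×11.6667 = 31.1111; change = -23.89.

-23.89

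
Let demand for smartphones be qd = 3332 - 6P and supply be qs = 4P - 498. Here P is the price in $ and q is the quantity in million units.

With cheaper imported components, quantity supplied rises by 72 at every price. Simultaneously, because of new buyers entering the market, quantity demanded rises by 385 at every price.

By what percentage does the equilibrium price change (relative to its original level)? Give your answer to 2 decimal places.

Initially, 3332 - 6P = 4P - 498, so 3830 = 10P and P = 383, q = 1034.
After the shift, demand is qd = 3717 - 6P and supply is qs = 4P - 426.
New equilibrium: 3717 - 6P = 4P - 426 ⇒ 4143 = 10P ⇒ P = 414.3, q = 1231.2.
%ΔP = (414.3 − 383) / 383 × 100 = +8.17%.

+8.17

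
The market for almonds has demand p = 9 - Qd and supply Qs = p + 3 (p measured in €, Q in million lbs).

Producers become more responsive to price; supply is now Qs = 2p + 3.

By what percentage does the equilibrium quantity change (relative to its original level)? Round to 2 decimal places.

Before the shock: 9 - p = p + 3 ⇒ 6 = 2p ⇒ p = 3, Q = 6.
After the shift, demand is Qd = 9 - p and supply is Qs = 2p + 3.
Setting them equal: 9 - p = 2p + 3 → 6 = 3p, so p = 2 and Q = 7.
%ΔQ = (7 − 6) / 6 × 100 = +16.67%.

+16.67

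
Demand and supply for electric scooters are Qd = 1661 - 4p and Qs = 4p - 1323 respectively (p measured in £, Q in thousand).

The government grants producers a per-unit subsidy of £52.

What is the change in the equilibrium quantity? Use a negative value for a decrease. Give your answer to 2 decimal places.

+104.00

Before the shock: 1661 - 4p = 4p - 1323 ⇒ 2984 = 8p ⇒ p = 373, Q = 169.
Since sellers receive the price plus the subsidy, the effective supply curve becomes Qs = 4p - 1115.
New equilibrium: 1661 - 4p = 4p - 1115 ⇒ 2776 = 8p ⇒ p = 347, Q = 273.
ΔQ = 273 − 169 = +104.00.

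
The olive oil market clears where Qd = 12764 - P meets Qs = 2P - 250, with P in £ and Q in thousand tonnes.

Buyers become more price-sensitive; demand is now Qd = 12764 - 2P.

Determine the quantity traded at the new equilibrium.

Before the shock: 12764 - P = 2P - 250 ⇒ 13014 = 3P ⇒ P = 4338, Q = 8426.
The shock moves the curves to Qd = 12764 - 2P and Qs = 2P - 250.
Equate the new curves: 12764 - 2P = 2P - 250, giving 13014 = 4P, P = 3253.5, Q = 6257.

6257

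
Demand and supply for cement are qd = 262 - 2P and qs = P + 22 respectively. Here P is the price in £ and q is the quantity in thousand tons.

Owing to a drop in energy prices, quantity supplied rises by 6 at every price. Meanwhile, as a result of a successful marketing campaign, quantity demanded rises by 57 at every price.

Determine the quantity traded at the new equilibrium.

125

Initially, 262 - 2P = P + 22, so 240 = 3P and P = 80, q = 102.
The new curves are qd = 319 - 2P (demand) and qs = P + 28 (supply).
New equilibrium: 319 - 2P = P + 28 ⇒ 291 = 3P ⇒ P = 97, q = 125.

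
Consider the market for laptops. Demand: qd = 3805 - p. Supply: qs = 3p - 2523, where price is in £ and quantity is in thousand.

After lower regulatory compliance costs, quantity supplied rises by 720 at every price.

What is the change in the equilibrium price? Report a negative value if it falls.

Solve the original market: 3805 - p = 3p - 2523, hence p = 1582 and q = 2223.
The new curves are qd = 3805 - p (demand) and qs = 3p - 1803 (supply).
Equate the new curves: 3805 - p = 3p - 1803, giving 5608 = 4p, p = 1402, q = 2403.
Δp = 1402 − 1582 = -180.

-180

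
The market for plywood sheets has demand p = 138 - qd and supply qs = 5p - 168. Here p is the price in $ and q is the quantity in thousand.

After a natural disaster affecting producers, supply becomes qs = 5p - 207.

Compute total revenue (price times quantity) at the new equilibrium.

Original equilibrium: 138 - p = 5p - 168 gives 306 = 6p, so p = 51 and q = 87.
The shock moves the curves to qd = 138 - p and qs = 5p - 207.
Equate the new curves: 138 - p = 5p - 207, giving 345 = 6p, p = 57.5, q = 80.5.
New expenditure = 57.5 × 80.5 = 4628.75.

4628.75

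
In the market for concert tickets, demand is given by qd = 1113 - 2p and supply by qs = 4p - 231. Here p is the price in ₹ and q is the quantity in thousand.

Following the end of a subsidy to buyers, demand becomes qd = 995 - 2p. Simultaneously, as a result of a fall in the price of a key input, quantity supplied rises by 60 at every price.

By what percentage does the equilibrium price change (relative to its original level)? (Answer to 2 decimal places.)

-13.24

Original equilibrium: 1113 - 2p = 4p - 231 gives 1344 = 6p, so p = 224 and q = 665.
The new curves are qd = 995 - 2p (demand) and qs = 4p - 171 (supply).
New equilibrium: 995 - 2p = 4p - 171 ⇒ 1166 = 6p ⇒ p = 583/3 ≈ 194.3333, q = 1819/3 ≈ 606.3333.
%Δp = (194.3333 − 224) / 224 × 100 = -13.24%.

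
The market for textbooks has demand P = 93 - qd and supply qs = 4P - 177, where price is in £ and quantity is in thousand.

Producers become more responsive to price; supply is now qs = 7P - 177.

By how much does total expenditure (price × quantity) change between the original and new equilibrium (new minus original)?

-106.3125

Solve the original market: 93 - P = 4P - 177, hence P = 54 and q = 39.
The new curves are qd = 93 - P (demand) and qs = 7P - 177 (supply).
New equilibrium: 93 - P = 7P - 177 ⇒ 270 = 8P ⇒ P = 33.75, q = 59.25.
Expenditure moves from 54×39 = 2106 to 33.75×59.25 = 1999.6875; change = -106.3125.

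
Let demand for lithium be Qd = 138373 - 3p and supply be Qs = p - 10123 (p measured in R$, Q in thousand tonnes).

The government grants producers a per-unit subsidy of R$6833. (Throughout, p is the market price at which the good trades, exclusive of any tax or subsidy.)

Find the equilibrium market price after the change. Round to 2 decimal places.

35415.75

Before the shock: 138373 - 3p = p - 10123 ⇒ 148496 = 4p ⇒ p = 37124, Q = 27001.
Since sellers receive the price plus the subsidy, the effective supply curve becomes Qs = p - 3290.
Equate the new curves: 138373 - 3p = p - 3290, giving 141663 = 4p, p = 35415.75, Q = 32125.75.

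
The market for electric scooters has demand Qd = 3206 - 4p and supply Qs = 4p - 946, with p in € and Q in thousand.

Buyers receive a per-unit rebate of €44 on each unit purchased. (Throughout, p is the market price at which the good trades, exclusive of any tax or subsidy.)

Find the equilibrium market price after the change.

541

Initially, 3206 - 4p = 4p - 946, so 4152 = 8p and p = 519, Q = 1130.
Since buyers' out-of-pocket price is the market price minus the rebate, the effective demand curve becomes Qd = 3382 - 4p.
Equate the new curves: 3382 - 4p = 4p - 946, giving 4328 = 8p, p = 541, Q = 1218.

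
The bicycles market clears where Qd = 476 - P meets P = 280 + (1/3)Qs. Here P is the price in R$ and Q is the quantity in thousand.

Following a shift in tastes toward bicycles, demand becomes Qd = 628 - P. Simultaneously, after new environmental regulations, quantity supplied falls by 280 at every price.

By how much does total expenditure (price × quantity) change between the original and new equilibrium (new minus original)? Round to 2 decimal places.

Solve the original market: 476 - P = 3P - 840, hence P = 329 and Q = 147.
The new curves are Qd = 628 - P (demand) and Qs = 3P - 1120 (supply).
Clearing the new market: 628 - P = 3P - 1120, so P = 437 and Q = 191.
Expenditure moves from 329×147 = 48363 to 437×191 = 83467; change = +35104.00.

+35104.00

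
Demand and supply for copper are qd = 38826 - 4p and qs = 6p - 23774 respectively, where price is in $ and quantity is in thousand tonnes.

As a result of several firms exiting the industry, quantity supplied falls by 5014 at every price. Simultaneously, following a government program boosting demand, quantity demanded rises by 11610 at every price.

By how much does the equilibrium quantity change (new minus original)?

+4960.4

Solve the original market: 38826 - 4p = 6p - 23774, hence p = 6260 and q = 13786.
The shock moves the curves to qd = 50436 - 4p and qs = 6p - 28788.
New equilibrium: 50436 - 4p = 6p - 28788 ⇒ 79224 = 10p ⇒ p = 7922.4, q = 18746.4.
Δq = 18746.4 − 13786 = +4960.4.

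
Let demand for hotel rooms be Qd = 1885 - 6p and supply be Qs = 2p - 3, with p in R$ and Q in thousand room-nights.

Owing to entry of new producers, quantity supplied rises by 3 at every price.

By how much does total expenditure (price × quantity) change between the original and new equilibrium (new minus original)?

+354.28125

Initially, 1885 - 6p = 2p - 3, so 1888 = 8p and p = 236, Q = 469.
The new curves are Qd = 1885 - 6p (demand) and Qs = 2p (supply).
Equate the new curves: 1885 - 6p = 2p, giving 1885 = 8p, p = 235.625, Q = 471.25.
Expenditure moves from 236×469 = 110684 to 235.625×471.25 = 111038.28125; change = +354.28125.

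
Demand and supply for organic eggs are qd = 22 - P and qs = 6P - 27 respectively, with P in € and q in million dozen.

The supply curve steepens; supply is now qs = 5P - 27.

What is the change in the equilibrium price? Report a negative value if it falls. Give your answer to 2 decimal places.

+1.17

Solve the original market: 22 - P = 6P - 27, hence P = 7 and q = 15.
After the shift, demand is qd = 22 - P and supply is qs = 5P - 27.
Clearing the new market: 22 - P = 5P - 27, so P = 49/6 ≈ 8.1667 and q = 83/6 ≈ 13.8333.
ΔP = 8.1667 − 7 = +1.17.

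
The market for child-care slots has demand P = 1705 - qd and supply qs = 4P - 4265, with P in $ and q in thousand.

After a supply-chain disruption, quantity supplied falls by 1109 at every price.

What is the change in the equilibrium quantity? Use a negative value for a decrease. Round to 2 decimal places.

Before the shock: 1705 - P = 4P - 4265 ⇒ 5970 = 5P ⇒ P = 1194, q = 511.
The shock moves the curves to qd = 1705 - P and qs = 4P - 5374.
New equilibrium: 1705 - P = 4P - 5374 ⇒ 7079 = 5P ⇒ P = 1415.8, q = 289.2.
Δq = 289.2 − 511 = -221.80.

-221.80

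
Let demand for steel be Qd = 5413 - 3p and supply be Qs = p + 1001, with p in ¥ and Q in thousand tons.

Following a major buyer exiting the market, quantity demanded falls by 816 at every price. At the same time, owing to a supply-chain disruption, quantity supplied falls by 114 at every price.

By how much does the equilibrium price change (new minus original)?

-175.5

Before the shock: 5413 - 3p = p + 1001 ⇒ 4412 = 4p ⇒ p = 1103, Q = 2104.
The shock moves the curves to Qd = 4597 - 3p and Qs = p + 887.
Setting them equal: 4597 - 3p = p + 887 → 3710 = 4p, so p = 927.5 and Q = 1814.5.
Δp = 927.5 − 1103 = -175.5.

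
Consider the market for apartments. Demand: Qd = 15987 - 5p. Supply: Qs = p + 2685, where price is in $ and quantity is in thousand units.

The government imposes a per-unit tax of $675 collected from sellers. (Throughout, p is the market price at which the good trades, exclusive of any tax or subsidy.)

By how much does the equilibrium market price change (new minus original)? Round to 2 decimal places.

+112.50

Before the shock: 15987 - 5p = p + 2685 ⇒ 13302 = 6p ⇒ p = 2217, Q = 4902.
Since sellers keep the price net of the tax, the effective supply curve becomes Qs = p + 2010.
New equilibrium: 15987 - 5p = p + 2010 ⇒ 13977 = 6p ⇒ p = 2329.5, Q = 4339.5.
Δp = 2329.5 − 2217 = +112.50.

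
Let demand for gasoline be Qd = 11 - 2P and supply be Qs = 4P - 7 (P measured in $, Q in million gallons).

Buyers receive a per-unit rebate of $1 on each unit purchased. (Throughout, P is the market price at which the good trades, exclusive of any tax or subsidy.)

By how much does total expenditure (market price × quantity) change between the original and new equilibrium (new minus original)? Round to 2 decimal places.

Initially, 11 - 2P = 4P - 7, so 18 = 6P and P = 3, Q = 5.
Since buyers' out-of-pocket price is the market price minus the rebate, the effective demand curve becomes Qd = 13 - 2P.
Setting them equal: 13 - 2P = 4P - 7 → 20 = 6P, so P = 10/3 ≈ 3.3333 and Q = 19/3 ≈ 6.3333.
Expenditure moves from 3×5 = 15 to 3.3333×6.3333 = 21.1111; change = +6.11.

+6.11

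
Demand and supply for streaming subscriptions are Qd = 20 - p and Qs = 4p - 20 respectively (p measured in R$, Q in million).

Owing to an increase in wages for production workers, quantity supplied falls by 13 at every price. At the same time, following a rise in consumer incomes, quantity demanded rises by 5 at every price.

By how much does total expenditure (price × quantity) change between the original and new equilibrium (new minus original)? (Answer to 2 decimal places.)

Original equilibrium: 20 - p = 4p - 20 gives 40 = 5p, so p = 8 and Q = 12.
After the shift, demand is Qd = 25 - p and supply is Qs = 4p - 33.
Equate the new curves: 25 - p = 4p - 33, giving 58 = 5p, p = 11.6, Q = 13.4.
Expenditure moves from 8×12 = 96 to 11.6×13.4 = 155.44; change = +59.44.

+59.44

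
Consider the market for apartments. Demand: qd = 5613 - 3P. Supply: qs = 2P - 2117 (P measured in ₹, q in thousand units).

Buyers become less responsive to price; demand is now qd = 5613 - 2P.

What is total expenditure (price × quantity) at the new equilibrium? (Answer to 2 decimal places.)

3378010.00

Initially, 5613 - 3P = 2P - 2117, so 7730 = 5P and P = 1546, q = 975.
The shock moves the curves to qd = 5613 - 2P and qs = 2P - 2117.
New equilibrium: 5613 - 2P = 2P - 2117 ⇒ 7730 = 4P ⇒ P = 1932.5, q = 1748.
New expenditure = 1932.5 × 1748 = 3378010.00.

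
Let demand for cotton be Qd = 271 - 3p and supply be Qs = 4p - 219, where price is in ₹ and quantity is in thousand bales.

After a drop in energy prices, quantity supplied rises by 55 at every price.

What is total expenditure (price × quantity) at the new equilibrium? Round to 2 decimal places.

5255.51

Before the shock: 271 - 3p = 4p - 219 ⇒ 490 = 7p ⇒ p = 70, Q = 61.
The new curves are Qd = 271 - 3p (demand) and Qs = 4p - 164 (supply).
Setting them equal: 271 - 3p = 4p - 164 → 435 = 7p, so p = 435/7 ≈ 62.1429 and Q = 592/7 ≈ 84.5714.
New expenditure = 62.1429 × 84.5714 = 5255.51.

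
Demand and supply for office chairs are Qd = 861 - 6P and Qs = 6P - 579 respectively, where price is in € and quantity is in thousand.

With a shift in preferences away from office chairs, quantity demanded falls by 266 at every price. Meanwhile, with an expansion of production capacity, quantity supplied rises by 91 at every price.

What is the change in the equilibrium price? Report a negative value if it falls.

Original equilibrium: 861 - 6P = 6P - 579 gives 1440 = 12P, so P = 120 and Q = 141.
The shock moves the curves to Qd = 595 - 6P and Qs = 6P - 488.
Setting them equal: 595 - 6P = 6P - 488 → 1083 = 12P, so P = 90.25 and Q = 53.5.
ΔP = 90.25 − 120 = -29.75.

-29.75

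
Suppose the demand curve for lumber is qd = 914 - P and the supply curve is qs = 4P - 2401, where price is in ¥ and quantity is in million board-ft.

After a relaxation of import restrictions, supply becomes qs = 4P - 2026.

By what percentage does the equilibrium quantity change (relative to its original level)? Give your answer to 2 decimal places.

+29.88

Original equilibrium: 914 - P = 4P - 2401 gives 3315 = 5P, so P = 663 and q = 251.
The new curves are qd = 914 - P (demand) and qs = 4P - 2026 (supply).
Clearing the new market: 914 - P = 4P - 2026, so P = 588 and q = 326.
%Δq = (326 − 251) / 251 × 100 = +29.88%.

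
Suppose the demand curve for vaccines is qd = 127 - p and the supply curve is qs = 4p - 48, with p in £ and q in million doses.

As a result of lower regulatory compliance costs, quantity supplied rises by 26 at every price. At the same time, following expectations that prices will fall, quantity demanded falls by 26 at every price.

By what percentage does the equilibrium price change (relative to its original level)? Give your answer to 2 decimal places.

Before the shock: 127 - p = 4p - 48 ⇒ 175 = 5p ⇒ p = 35, q = 92.
The shock moves the curves to qd = 101 - p and qs = 4p - 22.
Equate the new curves: 101 - p = 4p - 22, giving 123 = 5p, p = 24.6, q = 76.4.
%Δp = (24.6 − 35) / 35 × 100 = -29.71%.

-29.71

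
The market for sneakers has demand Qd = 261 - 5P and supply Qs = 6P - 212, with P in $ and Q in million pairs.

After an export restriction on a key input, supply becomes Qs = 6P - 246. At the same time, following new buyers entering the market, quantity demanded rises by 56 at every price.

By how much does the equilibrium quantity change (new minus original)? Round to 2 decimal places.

+15.09

Initially, 261 - 5P = 6P - 212, so 473 = 11P and P = 43, Q = 46.
The shock moves the curves to Qd = 317 - 5P and Qs = 6P - 246.
Setting them equal: 317 - 5P = 6P - 246 → 563 = 11P, so P = 563/11 ≈ 51.1818 and Q = 672/11 ≈ 61.0909.
ΔQ = 61.0909 − 46 = +15.09.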